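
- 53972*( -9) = 485748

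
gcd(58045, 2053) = 1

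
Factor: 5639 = 5639^1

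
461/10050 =461/10050 = 0.05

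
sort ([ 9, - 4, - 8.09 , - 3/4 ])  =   [ - 8.09, -4 , - 3/4, 9]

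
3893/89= 3893/89 = 43.74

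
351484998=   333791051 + 17693947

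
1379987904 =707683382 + 672304522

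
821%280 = 261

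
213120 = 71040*3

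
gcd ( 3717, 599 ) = 1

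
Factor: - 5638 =  -  2^1 * 2819^1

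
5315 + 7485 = 12800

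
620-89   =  531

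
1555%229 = 181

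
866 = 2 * 433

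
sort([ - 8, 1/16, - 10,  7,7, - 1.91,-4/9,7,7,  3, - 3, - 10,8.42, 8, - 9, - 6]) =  [ - 10,  -  10,-9, - 8, - 6, - 3, - 1.91, - 4/9,  1/16, 3,7,7,  7, 7,  8,8.42] 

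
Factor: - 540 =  - 2^2*3^3*5^1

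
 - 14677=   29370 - 44047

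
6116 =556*11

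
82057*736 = 60393952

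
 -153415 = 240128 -393543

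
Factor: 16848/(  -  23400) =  - 2^1 *3^2*5^ ( - 2) = - 18/25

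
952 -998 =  - 46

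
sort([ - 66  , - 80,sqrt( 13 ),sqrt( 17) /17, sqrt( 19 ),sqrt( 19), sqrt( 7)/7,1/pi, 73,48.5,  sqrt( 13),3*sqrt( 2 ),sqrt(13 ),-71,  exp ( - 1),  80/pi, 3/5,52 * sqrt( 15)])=[-80,-71,-66,sqrt (17)/17,1/pi,exp( - 1 ),sqrt( 7) /7,3/5, sqrt( 13),sqrt( 13),sqrt( 13),  3*sqrt(2) , sqrt( 19),sqrt(19),80/pi, 48.5,73,  52*sqrt( 15 )] 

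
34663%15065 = 4533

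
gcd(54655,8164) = 1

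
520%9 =7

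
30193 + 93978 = 124171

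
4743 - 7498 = - 2755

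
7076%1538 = 924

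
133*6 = 798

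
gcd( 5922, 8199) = 9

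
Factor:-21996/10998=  - 2^1 = - 2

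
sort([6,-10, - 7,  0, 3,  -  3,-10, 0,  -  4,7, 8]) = [- 10,-10, - 7, - 4, - 3,  0, 0,3 , 6,7, 8]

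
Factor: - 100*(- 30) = 3000 = 2^3* 3^1 * 5^3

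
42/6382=21/3191 = 0.01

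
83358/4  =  20839 + 1/2 = 20839.50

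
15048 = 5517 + 9531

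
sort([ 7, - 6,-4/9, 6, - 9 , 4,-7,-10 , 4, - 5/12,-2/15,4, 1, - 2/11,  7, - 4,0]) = [ - 10,-9,  -  7, - 6, - 4, - 4/9,-5/12,-2/11, - 2/15, 0, 1,4, 4,4, 6 , 7,7] 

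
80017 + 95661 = 175678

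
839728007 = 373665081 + 466062926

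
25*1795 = 44875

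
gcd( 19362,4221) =21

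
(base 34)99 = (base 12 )223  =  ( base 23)DG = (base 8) 473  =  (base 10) 315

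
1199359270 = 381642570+817716700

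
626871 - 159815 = 467056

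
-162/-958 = 81/479 = 0.17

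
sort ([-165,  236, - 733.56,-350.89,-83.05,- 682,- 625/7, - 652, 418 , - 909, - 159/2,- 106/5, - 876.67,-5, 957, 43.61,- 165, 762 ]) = [ - 909, - 876.67, - 733.56,  -  682, - 652, - 350.89,- 165,-165, - 625/7,-83.05, -159/2, - 106/5,- 5,43.61 , 236, 418,  762, 957] 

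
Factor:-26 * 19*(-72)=2^4*3^2 * 13^1*19^1 = 35568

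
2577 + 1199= 3776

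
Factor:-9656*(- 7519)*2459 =2^3*17^1* 71^1*73^1*103^1 * 2459^1=178531917976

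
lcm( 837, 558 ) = 1674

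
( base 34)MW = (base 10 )780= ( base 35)MA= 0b1100001100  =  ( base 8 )1414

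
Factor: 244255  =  5^1 * 11^1*4441^1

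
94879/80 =94879/80 = 1185.99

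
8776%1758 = 1744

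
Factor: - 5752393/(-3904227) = 3^( - 3)*23^( - 1)*1601^1*3593^1*6287^(-1)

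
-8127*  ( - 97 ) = 788319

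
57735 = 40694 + 17041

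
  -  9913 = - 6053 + -3860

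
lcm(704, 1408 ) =1408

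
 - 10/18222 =  -  5/9111 = - 0.00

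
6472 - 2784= 3688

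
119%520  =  119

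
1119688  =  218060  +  901628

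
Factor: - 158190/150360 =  -5273/5012  =  -2^( - 2) * 7^( - 1)*179^( - 1 )*5273^1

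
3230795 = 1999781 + 1231014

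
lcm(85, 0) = 0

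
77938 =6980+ 70958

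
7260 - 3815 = 3445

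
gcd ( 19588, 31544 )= 4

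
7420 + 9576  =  16996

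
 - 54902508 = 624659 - 55527167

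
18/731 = 18/731 = 0.02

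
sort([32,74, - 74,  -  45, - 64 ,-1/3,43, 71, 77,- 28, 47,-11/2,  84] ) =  [-74, - 64, -45, - 28, - 11/2,-1/3 , 32 , 43,47, 71 , 74 , 77,  84] 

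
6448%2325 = 1798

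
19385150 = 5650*3431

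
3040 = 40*76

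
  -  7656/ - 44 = 174 + 0/1 = 174.00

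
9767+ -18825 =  - 9058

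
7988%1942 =220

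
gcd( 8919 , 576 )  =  9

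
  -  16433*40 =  - 657320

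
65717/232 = 65717/232= 283.26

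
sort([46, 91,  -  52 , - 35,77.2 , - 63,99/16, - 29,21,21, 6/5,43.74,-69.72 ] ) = [-69.72, - 63, - 52, - 35, - 29,6/5, 99/16, 21, 21,43.74,46,77.2,91 ] 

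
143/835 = 143/835 = 0.17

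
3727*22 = 81994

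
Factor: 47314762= 2^1* 11^1*2150671^1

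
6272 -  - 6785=13057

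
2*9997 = 19994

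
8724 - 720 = 8004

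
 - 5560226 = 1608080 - 7168306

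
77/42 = 11/6 = 1.83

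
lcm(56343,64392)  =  450744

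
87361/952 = 91 + 729/952 = 91.77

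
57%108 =57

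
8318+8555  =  16873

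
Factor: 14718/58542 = 223/887 = 223^1*887^( - 1) 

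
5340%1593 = 561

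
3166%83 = 12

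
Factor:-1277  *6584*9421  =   - 79209582328=   - 2^3*823^1*1277^1*9421^1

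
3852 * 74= 285048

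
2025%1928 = 97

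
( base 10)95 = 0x5f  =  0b1011111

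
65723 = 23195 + 42528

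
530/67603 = 530/67603=0.01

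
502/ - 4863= - 502/4863 = - 0.10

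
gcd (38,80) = 2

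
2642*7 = 18494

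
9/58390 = 9/58390 = 0.00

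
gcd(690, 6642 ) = 6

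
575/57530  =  115/11506 = 0.01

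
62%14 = 6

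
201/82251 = 67/27417 = 0.00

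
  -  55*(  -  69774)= 3837570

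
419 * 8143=3411917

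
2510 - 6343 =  - 3833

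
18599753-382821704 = -364221951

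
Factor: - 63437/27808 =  - 2^( - 5 )*73^1 = -73/32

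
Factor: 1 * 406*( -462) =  - 187572 = - 2^2*3^1*7^2*11^1*29^1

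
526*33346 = 17539996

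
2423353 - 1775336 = 648017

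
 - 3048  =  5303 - 8351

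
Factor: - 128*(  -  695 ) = 2^7*5^1*139^1 = 88960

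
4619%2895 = 1724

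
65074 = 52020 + 13054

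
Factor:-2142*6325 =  - 2^1*3^2*5^2* 7^1*11^1*17^1*23^1 = -13548150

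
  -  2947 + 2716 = -231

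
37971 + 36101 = 74072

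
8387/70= 8387/70 = 119.81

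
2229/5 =2229/5 = 445.80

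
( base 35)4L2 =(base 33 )55r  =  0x1605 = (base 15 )1a0c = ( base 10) 5637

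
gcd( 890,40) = 10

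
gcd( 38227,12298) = 43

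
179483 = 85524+93959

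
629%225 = 179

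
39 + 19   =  58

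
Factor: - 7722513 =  -3^3*286019^1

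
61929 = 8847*7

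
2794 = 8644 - 5850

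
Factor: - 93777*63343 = - 3^1* 7^1*9049^1  *  31259^1 = - 5940116511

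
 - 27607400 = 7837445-35444845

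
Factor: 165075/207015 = 11005/13801 = 5^1*31^1*37^( - 1)*71^1*373^( - 1)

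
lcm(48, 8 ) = 48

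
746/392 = 373/196 = 1.90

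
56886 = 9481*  6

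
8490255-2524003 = 5966252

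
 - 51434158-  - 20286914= - 31147244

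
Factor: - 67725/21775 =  - 2709/871 = - 3^2*7^1 * 13^(-1 ) *43^1*67^( - 1 ) 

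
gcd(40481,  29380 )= 1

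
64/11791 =64/11791=0.01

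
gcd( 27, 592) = 1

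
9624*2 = 19248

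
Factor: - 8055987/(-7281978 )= 2^( - 1)*11^( - 1)*19^( - 1)*307^1*5807^(-1 )*8747^1 = 2685329/2427326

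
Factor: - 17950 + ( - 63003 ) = - 80953^1 =- 80953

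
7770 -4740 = 3030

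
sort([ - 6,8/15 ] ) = [ - 6,8/15 ] 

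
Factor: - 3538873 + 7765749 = 2^2*1056719^1 = 4226876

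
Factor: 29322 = 2^1 * 3^4*181^1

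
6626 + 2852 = 9478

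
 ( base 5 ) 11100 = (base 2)1100000111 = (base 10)775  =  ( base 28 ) rj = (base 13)478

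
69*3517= 242673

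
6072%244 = 216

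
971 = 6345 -5374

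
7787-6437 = 1350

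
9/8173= 9/8173 = 0.00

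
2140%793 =554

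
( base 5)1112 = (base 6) 421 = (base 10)157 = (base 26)61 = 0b10011101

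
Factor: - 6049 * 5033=- 30444617  =  - 7^1 * 23^1 * 263^1*719^1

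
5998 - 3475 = 2523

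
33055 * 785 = 25948175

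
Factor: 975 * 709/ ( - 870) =-46085/58 = -2^( - 1) * 5^1*13^1*29^(-1 )*709^1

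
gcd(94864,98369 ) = 1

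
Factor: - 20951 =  - 7^1*41^1 * 73^1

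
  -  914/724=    - 2 + 267/362 = - 1.26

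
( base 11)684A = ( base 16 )2330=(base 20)12a8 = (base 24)ff8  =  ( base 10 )9008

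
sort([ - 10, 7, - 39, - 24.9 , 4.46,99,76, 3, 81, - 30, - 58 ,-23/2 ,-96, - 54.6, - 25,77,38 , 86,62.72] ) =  [ - 96,-58 , - 54.6, - 39,-30, - 25, - 24.9, - 23/2, - 10,  3,4.46, 7, 38,62.72,76, 77, 81,86,99 ]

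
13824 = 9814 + 4010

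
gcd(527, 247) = 1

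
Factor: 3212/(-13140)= -3^( - 2) * 5^( - 1 ) * 11^1 =-11/45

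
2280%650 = 330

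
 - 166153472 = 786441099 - 952594571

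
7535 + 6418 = 13953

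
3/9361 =3/9361 = 0.00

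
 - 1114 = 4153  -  5267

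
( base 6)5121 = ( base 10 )1129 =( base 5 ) 14004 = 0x469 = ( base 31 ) 15D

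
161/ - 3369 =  - 1 + 3208/3369= -0.05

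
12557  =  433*29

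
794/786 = 1 + 4/393 = 1.01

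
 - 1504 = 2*( - 752)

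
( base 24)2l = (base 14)4d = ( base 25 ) 2J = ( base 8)105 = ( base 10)69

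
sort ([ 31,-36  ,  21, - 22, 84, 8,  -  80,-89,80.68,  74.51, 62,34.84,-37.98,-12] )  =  [-89,  -  80,-37.98, - 36, -22, - 12, 8,21 , 31, 34.84,62, 74.51, 80.68, 84]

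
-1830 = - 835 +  - 995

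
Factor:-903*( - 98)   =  2^1*3^1*7^3*43^1 =88494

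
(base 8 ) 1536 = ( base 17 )2GC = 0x35E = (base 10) 862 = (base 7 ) 2341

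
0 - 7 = - 7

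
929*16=14864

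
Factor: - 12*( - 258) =3096 = 2^3*3^2 * 43^1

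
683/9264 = 683/9264 = 0.07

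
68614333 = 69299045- 684712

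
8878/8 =4439/4 = 1109.75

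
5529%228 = 57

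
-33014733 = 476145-33490878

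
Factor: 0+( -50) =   -  2^1*5^2 = -50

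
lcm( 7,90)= 630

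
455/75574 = 455/75574 = 0.01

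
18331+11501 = 29832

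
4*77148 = 308592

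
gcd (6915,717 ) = 3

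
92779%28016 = 8731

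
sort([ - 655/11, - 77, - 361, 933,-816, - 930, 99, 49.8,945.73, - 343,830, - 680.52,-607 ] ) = [- 930, - 816 ,-680.52, - 607, - 361, - 343, - 77, - 655/11 , 49.8, 99, 830, 933,  945.73 ]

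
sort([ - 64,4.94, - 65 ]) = [-65,  -  64,4.94]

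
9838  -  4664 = 5174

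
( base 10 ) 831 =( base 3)1010210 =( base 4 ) 30333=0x33f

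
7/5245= 7/5245 = 0.00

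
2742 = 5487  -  2745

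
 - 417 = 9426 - 9843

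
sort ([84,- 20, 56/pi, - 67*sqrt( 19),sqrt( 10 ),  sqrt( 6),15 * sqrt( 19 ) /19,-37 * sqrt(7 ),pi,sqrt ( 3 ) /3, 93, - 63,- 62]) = [ - 67 * sqrt (19 ), - 37*sqrt ( 7),-63, - 62, - 20, sqrt( 3 )/3, sqrt( 6 ),pi,sqrt(10 ),15*sqrt( 19) /19, 56/pi,84,93] 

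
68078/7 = 9725 + 3/7 = 9725.43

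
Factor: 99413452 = 2^2*23^1 * 373^1*2897^1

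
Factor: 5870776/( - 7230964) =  - 1467694/1807741= -2^1*13^ (-1) * 241^( - 1 )*577^(  -  1) *733847^1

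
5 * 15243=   76215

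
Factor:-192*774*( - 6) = 891648 = 2^8*3^4*43^1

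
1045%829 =216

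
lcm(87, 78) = 2262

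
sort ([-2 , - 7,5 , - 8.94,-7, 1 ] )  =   [ - 8.94, -7,-7, - 2,1,  5]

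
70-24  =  46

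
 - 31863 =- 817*39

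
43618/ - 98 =- 21809/49= - 445.08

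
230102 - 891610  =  -661508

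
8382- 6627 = 1755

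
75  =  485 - 410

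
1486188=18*82566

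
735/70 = 21/2 = 10.50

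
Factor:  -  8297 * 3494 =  - 28989718 = - 2^1*1747^1*8297^1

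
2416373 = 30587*79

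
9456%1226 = 874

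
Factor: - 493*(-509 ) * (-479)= - 17^1*29^1 * 479^1*509^1 = - 120198823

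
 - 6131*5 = -30655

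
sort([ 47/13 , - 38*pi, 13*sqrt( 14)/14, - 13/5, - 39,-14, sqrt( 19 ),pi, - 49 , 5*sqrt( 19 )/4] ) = [ - 38*pi, - 49,-39,-14,- 13/5,pi, 13*sqrt( 14)/14,47/13, sqrt( 19), 5*sqrt( 19 )/4]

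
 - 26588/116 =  - 230 + 23/29 = - 229.21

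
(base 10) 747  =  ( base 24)173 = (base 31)O3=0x2eb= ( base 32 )NB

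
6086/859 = 6086/859 = 7.08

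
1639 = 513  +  1126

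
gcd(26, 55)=1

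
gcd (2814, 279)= 3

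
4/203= 4/203 = 0.02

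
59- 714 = -655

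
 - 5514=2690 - 8204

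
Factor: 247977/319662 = 2^( - 1 )*7^( - 1 )*43^( - 1)*467^1 = 467/602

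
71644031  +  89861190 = 161505221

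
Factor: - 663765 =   -  3^1*5^1*17^1*19^1*137^1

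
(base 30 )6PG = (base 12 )369A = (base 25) 9LG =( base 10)6166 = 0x1816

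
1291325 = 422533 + 868792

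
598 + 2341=2939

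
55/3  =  55/3 =18.33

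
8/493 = 8/493 = 0.02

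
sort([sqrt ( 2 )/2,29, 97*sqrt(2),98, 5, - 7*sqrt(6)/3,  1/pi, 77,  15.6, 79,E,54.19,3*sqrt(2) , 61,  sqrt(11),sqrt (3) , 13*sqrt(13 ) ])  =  [ - 7*sqrt(6)/3, 1/pi , sqrt(2) /2, sqrt(3),E, sqrt ( 11 ),3*sqrt(2),  5, 15.6, 29,13*sqrt(  13),54.19 , 61, 77, 79,98,97 *sqrt(2 ) ]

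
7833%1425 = 708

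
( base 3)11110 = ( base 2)1111000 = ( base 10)120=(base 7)231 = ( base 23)55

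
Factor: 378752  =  2^7 * 11^1*269^1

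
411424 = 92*4472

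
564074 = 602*937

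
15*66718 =1000770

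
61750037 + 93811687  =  155561724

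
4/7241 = 4/7241 = 0.00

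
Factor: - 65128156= - 2^2*17^1*137^1*6991^1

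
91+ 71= 162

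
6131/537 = 6131/537 = 11.42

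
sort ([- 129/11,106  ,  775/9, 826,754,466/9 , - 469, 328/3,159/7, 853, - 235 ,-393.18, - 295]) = [ - 469, - 393.18, - 295,-235,-129/11 , 159/7, 466/9,775/9,  106, 328/3, 754,826, 853]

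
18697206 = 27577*678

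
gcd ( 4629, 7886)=1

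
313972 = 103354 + 210618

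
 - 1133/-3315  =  1133/3315 = 0.34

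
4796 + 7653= 12449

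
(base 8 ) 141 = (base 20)4h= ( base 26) 3J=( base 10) 97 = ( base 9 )117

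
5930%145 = 130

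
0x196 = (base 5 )3111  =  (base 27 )F1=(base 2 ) 110010110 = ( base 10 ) 406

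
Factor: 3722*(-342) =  - 2^2*3^2*19^1*1861^1 = -  1272924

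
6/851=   6/851 = 0.01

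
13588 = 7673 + 5915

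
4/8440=1/2110 = 0.00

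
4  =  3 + 1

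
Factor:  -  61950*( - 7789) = 2^1 *3^1* 5^2*7^1*59^1*7789^1 = 482528550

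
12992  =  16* 812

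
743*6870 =5104410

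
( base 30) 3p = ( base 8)163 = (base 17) 6d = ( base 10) 115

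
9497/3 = 3165 + 2/3 = 3165.67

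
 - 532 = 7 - 539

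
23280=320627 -297347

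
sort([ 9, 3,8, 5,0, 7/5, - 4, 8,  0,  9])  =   [ - 4, 0,0, 7/5,3, 5,8, 8, 9,  9 ]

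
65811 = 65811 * 1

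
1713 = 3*571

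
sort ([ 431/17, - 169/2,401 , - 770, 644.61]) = [-770, - 169/2, 431/17,401, 644.61] 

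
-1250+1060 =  - 190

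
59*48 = 2832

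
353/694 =353/694 = 0.51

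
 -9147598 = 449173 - 9596771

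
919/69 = 13 + 22/69 = 13.32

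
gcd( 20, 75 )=5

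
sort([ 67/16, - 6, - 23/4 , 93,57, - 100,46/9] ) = [ - 100, - 6, - 23/4, 67/16 , 46/9 , 57, 93]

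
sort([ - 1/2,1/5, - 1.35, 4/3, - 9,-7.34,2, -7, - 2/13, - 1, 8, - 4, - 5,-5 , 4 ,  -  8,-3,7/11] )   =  [- 9, - 8,- 7.34, - 7,-5, - 5,-4,-3, - 1.35, - 1, - 1/2, - 2/13, 1/5,7/11,4/3, 2,4,8]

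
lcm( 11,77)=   77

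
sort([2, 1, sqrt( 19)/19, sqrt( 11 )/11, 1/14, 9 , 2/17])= [ 1/14, 2/17,sqrt(19 )/19, sqrt(11) /11, 1, 2, 9]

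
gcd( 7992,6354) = 18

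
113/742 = 113/742  =  0.15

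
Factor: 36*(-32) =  - 2^7*3^2= -1152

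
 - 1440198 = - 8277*174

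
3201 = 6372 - 3171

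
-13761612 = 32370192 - 46131804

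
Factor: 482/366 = 3^(-1)*61^( -1) *241^1 = 241/183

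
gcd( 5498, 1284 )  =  2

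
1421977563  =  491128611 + 930848952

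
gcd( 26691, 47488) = 7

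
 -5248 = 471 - 5719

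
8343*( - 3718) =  - 31019274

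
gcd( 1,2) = 1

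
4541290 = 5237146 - 695856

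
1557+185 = 1742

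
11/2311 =11/2311 = 0.00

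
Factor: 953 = 953^1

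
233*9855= 2296215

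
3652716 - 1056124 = 2596592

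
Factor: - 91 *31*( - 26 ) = 2^1*7^1  *  13^2*31^1 =73346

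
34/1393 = 34/1393 = 0.02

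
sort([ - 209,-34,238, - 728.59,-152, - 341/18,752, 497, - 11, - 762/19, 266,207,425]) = [ - 728.59,  -  209, - 152, - 762/19, - 34, - 341/18, - 11, 207,238, 266, 425, 497,752 ] 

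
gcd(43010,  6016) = 2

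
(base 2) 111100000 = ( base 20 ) 140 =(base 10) 480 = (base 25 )J5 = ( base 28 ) h4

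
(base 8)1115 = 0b1001001101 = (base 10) 589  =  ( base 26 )mh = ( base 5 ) 4324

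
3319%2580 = 739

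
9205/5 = 1841= 1841.00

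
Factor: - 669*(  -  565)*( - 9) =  - 3^3*5^1*113^1*223^1 = - 3401865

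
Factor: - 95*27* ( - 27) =3^6*5^1 * 19^1 = 69255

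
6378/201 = 31 + 49/67 = 31.73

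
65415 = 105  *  623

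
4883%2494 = 2389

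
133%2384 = 133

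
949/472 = 949/472 = 2.01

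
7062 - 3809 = 3253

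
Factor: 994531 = 79^1*12589^1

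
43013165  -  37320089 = 5693076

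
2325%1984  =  341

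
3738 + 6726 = 10464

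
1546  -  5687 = - 4141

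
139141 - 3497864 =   -  3358723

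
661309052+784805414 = 1446114466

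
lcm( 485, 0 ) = 0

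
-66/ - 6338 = 33/3169 = 0.01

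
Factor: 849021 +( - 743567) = 105454  =  2^1*52727^1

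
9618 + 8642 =18260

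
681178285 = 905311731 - 224133446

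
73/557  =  73/557 = 0.13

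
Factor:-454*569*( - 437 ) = 2^1*19^1*23^1*227^1*569^1 = 112888462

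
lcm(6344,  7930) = 31720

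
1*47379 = 47379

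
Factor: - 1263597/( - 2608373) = 3^1*23^1*167^( - 1 )*15619^( - 1)*18313^1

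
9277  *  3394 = 31486138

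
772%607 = 165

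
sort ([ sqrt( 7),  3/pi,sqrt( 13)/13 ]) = [sqrt(13) /13, 3/pi, sqrt (7 ) ] 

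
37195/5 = 7439 = 7439.00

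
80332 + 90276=170608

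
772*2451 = 1892172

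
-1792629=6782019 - 8574648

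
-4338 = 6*( - 723 ) 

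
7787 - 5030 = 2757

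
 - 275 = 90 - 365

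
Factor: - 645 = - 3^1*5^1 *43^1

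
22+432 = 454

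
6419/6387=1 + 32/6387  =  1.01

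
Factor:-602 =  - 2^1*7^1*43^1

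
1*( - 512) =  - 512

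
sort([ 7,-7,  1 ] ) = [ - 7,1, 7]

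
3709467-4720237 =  - 1010770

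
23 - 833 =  - 810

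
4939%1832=1275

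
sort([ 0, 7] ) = [0,7 ]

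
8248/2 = 4124 = 4124.00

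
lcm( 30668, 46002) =92004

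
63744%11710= 5194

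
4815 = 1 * 4815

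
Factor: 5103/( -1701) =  - 3^1=- 3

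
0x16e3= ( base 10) 5859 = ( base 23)B1H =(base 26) 8h9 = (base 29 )6S1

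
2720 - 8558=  - 5838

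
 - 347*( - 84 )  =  29148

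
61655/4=15413 + 3/4 = 15413.75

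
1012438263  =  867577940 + 144860323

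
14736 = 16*921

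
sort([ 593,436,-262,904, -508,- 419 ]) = [ - 508 ,-419,  -  262,436, 593,904]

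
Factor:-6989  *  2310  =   - 16144590 = -2^1* 3^1 * 5^1*7^1*11^1 * 29^1*241^1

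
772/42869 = 772/42869= 0.02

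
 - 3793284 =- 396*9579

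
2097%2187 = 2097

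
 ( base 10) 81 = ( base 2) 1010001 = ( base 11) 74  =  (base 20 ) 41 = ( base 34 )2d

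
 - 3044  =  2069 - 5113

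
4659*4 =18636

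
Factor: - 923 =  - 13^1*71^1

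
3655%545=385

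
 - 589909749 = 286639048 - 876548797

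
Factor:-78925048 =-2^3*641^1 * 15391^1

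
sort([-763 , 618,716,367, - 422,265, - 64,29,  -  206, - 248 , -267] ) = [-763,  -  422, - 267 , - 248, - 206,-64,29 , 265,367 , 618,  716]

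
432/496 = 27/31 = 0.87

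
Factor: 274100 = 2^2*5^2*2741^1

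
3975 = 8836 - 4861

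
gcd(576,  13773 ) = 3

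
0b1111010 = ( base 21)5H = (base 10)122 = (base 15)82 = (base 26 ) 4I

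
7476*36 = 269136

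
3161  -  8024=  - 4863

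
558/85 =558/85 = 6.56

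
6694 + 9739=16433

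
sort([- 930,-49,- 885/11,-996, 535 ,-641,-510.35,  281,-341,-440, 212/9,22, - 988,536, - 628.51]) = [ - 996 , -988,  -  930,-641, - 628.51,-510.35, - 440 , - 341, - 885/11,-49,  22,212/9 , 281,535,  536]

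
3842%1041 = 719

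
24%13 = 11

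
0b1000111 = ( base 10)71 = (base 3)2122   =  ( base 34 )23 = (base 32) 27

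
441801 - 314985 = 126816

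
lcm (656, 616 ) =50512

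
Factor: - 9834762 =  - 2^1*3^1*7^1 * 234161^1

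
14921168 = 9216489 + 5704679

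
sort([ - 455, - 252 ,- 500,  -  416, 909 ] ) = [-500,  -  455, - 416, - 252, 909]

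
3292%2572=720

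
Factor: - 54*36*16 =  - 2^7*3^5 = - 31104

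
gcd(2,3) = 1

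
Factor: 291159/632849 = 3^2*7^( - 1 )*11^1*17^1* 173^1*90407^( - 1 )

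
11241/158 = 71 + 23/158 = 71.15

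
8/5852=2/1463= 0.00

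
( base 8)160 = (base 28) 40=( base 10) 112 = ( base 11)A2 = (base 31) 3j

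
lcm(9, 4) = 36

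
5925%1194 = 1149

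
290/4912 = 145/2456 = 0.06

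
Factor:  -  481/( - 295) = 5^( - 1)  *13^1*37^1*59^( - 1 )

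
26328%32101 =26328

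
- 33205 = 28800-62005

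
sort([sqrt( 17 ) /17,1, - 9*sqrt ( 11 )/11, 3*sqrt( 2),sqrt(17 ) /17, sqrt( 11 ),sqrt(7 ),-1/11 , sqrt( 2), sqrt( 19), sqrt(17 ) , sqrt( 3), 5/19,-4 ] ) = [ - 4, -9*sqrt(11 )/11, - 1/11,sqrt( 17) /17,  sqrt( 17 ) /17, 5/19, 1,sqrt( 2), sqrt( 3 ), sqrt(7), sqrt( 11), sqrt( 17),3*sqrt( 2 ), sqrt (19 )]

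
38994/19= 38994/19 = 2052.32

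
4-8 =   -  4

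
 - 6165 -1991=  - 8156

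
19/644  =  19/644 = 0.03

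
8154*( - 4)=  -32616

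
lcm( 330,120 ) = 1320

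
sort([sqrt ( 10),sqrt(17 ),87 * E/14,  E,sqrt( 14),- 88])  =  [ - 88, E , sqrt(10),sqrt( 14 ) , sqrt(17), 87*E/14] 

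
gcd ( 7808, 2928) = 976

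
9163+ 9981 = 19144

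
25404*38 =965352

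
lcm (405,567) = 2835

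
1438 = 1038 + 400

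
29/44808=29/44808 = 0.00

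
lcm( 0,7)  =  0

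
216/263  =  216/263=   0.82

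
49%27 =22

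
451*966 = 435666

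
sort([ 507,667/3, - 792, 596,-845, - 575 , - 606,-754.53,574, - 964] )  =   [-964, - 845, - 792,-754.53, - 606, - 575, 667/3, 507,574,  596]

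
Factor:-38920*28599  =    -  1113073080 = - 2^3*3^1*5^1 * 7^1*139^1*9533^1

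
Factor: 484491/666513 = 3^( - 1)*7^1 * 103^( - 1)*719^( - 1)*23071^1 = 161497/222171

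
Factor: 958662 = 2^1*3^3*41^1  *  433^1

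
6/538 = 3/269 = 0.01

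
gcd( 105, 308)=7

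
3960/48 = 82 + 1/2 = 82.50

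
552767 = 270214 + 282553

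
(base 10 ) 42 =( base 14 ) 30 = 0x2A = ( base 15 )2c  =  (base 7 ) 60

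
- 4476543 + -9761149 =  - 14237692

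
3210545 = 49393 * 65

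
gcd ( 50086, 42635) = 1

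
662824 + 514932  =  1177756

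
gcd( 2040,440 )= 40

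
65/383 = 65/383 = 0.17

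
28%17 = 11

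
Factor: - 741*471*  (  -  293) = 102260223 = 3^2 * 13^1*19^1*157^1  *293^1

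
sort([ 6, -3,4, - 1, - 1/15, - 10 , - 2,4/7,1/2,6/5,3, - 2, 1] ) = [ -10, - 3,-2, -2,-1,-1/15,1/2, 4/7, 1,6/5, 3, 4,6] 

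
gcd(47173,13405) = 7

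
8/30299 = 8/30299  =  0.00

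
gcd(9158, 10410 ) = 2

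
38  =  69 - 31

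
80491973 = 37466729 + 43025244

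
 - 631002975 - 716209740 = -1347212715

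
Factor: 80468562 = 2^1*3^1*29^2*37^1*431^1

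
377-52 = 325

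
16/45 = 16/45 = 0.36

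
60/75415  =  12/15083 =0.00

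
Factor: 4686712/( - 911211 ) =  - 2^3 * 3^( - 1 )*7^( - 1)*43391^( - 1) * 585839^1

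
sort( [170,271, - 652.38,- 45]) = [-652.38,- 45,170,271 ]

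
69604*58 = 4037032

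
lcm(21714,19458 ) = 1498266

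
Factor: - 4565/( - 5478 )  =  2^( - 1)*3^(- 1 )*5^1= 5/6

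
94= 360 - 266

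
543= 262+281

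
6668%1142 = 958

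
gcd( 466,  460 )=2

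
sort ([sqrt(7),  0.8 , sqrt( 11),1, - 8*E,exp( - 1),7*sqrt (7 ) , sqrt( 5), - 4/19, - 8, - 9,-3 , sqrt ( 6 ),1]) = [ - 8*E , - 9, - 8, - 3, - 4/19,exp ( - 1 ),0.8, 1,1,sqrt(5 ),  sqrt( 6 ), sqrt(7 ),  sqrt(11),7*sqrt(7 )]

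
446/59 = 446/59  =  7.56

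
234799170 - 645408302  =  -410609132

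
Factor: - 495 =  - 3^2*5^1*11^1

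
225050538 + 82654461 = 307704999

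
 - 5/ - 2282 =5/2282= 0.00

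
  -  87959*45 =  - 3958155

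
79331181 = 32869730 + 46461451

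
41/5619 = 41/5619 = 0.01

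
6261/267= 23 + 40/89  =  23.45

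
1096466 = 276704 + 819762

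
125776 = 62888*2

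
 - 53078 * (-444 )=23566632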